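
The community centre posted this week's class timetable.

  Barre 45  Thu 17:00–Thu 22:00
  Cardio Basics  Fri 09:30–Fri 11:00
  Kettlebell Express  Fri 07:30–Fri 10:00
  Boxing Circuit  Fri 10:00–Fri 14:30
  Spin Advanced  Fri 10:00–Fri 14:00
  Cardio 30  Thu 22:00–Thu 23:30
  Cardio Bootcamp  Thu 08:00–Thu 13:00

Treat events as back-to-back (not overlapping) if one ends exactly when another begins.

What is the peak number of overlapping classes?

3

Sort all start/end points and keep a running count:
Thu 08:00 start Cardio Bootcamp → 1
Thu 13:00 end Cardio Bootcamp → 0
Thu 17:00 start Barre 45 → 1
Thu 22:00 end Barre 45 → 0
Thu 22:00 start Cardio 30 → 1
Thu 23:30 end Cardio 30 → 0
Fri 07:30 start Kettlebell Express → 1
Fri 09:30 start Cardio Basics → 2
Fri 10:00 end Kettlebell Express → 1
Fri 10:00 start Boxing Circuit → 2
Fri 10:00 start Spin Advanced → 3
Fri 11:00 end Cardio Basics → 2
Fri 14:00 end Spin Advanced → 1
Fri 14:30 end Boxing Circuit → 0
Peak is 3, at Fri 10:00 (Boxing Circuit, Cardio Basics, Spin Advanced).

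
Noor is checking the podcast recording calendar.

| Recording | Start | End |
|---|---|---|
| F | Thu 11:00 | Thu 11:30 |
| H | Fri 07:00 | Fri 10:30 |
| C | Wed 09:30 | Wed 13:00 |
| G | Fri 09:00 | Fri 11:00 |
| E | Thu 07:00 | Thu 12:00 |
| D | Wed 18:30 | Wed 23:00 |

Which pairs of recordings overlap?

Sorted by start: C, D, E, F, H, G.
D starts after C ends, so C has no further overlaps.
E starts after D ends, so D has no further overlaps.
F starts before E ends → E and F overlap.
H starts after E ends, so E has no further overlaps.
H starts after F ends, so F has no further overlaps.
G starts before H ends → H and G overlap.

E & F, G & H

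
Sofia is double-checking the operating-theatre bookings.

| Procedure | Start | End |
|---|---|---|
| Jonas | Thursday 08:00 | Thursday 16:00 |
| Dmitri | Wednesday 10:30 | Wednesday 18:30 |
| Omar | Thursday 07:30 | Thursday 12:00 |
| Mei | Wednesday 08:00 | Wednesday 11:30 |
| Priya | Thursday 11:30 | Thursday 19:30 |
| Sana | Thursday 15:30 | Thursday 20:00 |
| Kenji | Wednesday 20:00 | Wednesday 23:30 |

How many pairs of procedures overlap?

Check each pair: they overlap iff neither finishes before the other starts.
Sorted by start: Mei, Dmitri, Kenji, Omar, Jonas, Priya, Sana.
Dmitri starts before Mei ends → Mei and Dmitri overlap.
Kenji starts after Mei ends; Mei is clear from here.
Kenji starts after Dmitri ends; Dmitri is clear from here.
Omar starts after Kenji ends; Kenji is clear from here.
Jonas starts before Omar ends → Omar and Jonas overlap.
Priya starts before Omar ends → Omar and Priya overlap.
Sana starts after Omar ends.
Priya starts before Jonas ends → Jonas and Priya overlap.
Sana starts before Jonas ends → Jonas and Sana overlap.
Sana starts before Priya ends → Priya and Sana overlap.
Overlapping pairs: Dmitri & Mei, Jonas & Omar, Jonas & Priya, Jonas & Sana, Omar & Priya, Priya & Sana — 6 in total.

6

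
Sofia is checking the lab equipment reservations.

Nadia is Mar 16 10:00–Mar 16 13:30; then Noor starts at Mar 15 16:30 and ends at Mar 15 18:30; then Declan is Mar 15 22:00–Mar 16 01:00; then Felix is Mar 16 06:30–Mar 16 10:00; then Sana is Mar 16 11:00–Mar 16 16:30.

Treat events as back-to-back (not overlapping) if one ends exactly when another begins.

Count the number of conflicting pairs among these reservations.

1

Sorted by start: Noor, Declan, Felix, Nadia, Sana.
Declan starts after Noor ends — done with Noor.
Felix starts after Declan ends — done with Declan.
Nadia starts exactly when Felix ends (back-to-back, no overlap) — done with Felix.
Sana starts before Nadia ends → Nadia and Sana overlap.
Overlapping pairs: Nadia & Sana — 1 in total.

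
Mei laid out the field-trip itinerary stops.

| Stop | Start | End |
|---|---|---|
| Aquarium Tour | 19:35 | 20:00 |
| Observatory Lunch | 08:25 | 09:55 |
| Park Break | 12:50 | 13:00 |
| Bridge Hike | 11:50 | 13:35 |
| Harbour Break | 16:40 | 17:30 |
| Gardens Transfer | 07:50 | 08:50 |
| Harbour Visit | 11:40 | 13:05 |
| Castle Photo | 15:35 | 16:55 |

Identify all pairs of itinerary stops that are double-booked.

Bridge Hike & Harbour Visit, Bridge Hike & Park Break, Castle Photo & Harbour Break, Gardens Transfer & Observatory Lunch, Harbour Visit & Park Break

Sorted by start: Gardens Transfer, Observatory Lunch, Harbour Visit, Bridge Hike, Park Break, Castle Photo, Harbour Break, Aquarium Tour.
Observatory Lunch starts before Gardens Transfer ends → Gardens Transfer and Observatory Lunch overlap.
Harbour Visit starts after Gardens Transfer ends; Gardens Transfer is clear from here.
Harbour Visit starts after Observatory Lunch ends; Observatory Lunch is clear from here.
Bridge Hike starts before Harbour Visit ends → Harbour Visit and Bridge Hike overlap.
Park Break starts before Harbour Visit ends → Harbour Visit and Park Break overlap.
Castle Photo starts after Harbour Visit ends; Harbour Visit is clear from here.
Park Break starts before Bridge Hike ends → Bridge Hike and Park Break overlap.
Castle Photo starts after Bridge Hike ends; Bridge Hike is clear from here.
Castle Photo starts after Park Break ends; Park Break is clear from here.
Harbour Break starts before Castle Photo ends → Castle Photo and Harbour Break overlap.
Aquarium Tour starts after Castle Photo ends.
Aquarium Tour starts after Harbour Break ends.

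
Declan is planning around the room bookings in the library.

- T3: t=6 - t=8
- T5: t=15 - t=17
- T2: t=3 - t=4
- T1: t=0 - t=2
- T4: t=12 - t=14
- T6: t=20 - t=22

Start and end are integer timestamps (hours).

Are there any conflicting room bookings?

Two intervals overlap when each starts before the other ends.
Sorted by start: T1, T2, T3, T4, T5, T6.
T2 starts after T1 ends; T1 is clear from here.
T3 starts after T2 ends; T2 is clear from here.
T4 starts after T3 ends; T3 is clear from here.
T5 starts after T4 ends; T4 is clear from here.
T6 starts after T5 ends.
Every pair is clear; the schedule has no overlaps.

No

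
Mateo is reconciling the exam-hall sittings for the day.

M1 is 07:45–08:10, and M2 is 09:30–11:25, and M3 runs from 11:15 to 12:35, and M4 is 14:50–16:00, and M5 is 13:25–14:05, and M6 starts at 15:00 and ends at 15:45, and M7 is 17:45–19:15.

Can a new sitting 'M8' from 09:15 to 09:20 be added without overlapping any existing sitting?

Yes — the slot is free

M1: ends 08:10 at or before M8 starts 09:15 → clear.
M2: starts 09:30 at or after M8 ends 09:20 → clear.
M3: starts 11:15 at or after M8 ends 09:20 → clear.
M5: starts 13:25 at or after M8 ends 09:20 → clear.
M4: starts 14:50 at or after M8 ends 09:20 → clear.
M6: starts 15:00 at or after M8 ends 09:20 → clear.
M7: starts 17:45 at or after M8 ends 09:20 → clear.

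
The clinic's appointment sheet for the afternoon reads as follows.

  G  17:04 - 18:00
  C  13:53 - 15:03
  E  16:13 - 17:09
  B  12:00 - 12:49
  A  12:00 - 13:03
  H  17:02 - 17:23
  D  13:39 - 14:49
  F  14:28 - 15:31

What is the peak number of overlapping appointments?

3

Sort all start/end points and keep a running count:
12:00 start A → 1
12:00 start B → 2
12:49 end B → 1
13:03 end A → 0
13:39 start D → 1
13:53 start C → 2
14:28 start F → 3
14:49 end D → 2
15:03 end C → 1
15:31 end F → 0
16:13 start E → 1
17:02 start H → 2
17:04 start G → 3
17:09 end E → 2
17:23 end H → 1
18:00 end G → 0
Peak is 3, at 14:28 (C, D, F).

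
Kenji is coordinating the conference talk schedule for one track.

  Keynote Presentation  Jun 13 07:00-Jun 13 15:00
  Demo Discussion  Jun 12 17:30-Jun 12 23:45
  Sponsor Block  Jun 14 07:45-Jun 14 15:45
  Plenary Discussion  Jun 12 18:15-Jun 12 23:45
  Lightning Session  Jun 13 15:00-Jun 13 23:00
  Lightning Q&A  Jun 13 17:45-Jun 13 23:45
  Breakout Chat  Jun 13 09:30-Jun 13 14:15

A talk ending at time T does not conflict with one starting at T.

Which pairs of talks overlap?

Sorted by start: Demo Discussion, Plenary Discussion, Keynote Presentation, Breakout Chat, Lightning Session, Lightning Q&A, Sponsor Block.
Plenary Discussion starts before Demo Discussion ends → Demo Discussion and Plenary Discussion overlap.
Keynote Presentation starts after Demo Discussion ends, so Demo Discussion has no further overlaps.
Keynote Presentation starts after Plenary Discussion ends, so Plenary Discussion has no further overlaps.
Breakout Chat starts before Keynote Presentation ends → Keynote Presentation and Breakout Chat overlap.
Lightning Session starts exactly when Keynote Presentation ends (back-to-back, no overlap), so Keynote Presentation has no further overlaps.
Lightning Session starts after Breakout Chat ends, so Breakout Chat has no further overlaps.
Lightning Q&A starts before Lightning Session ends → Lightning Session and Lightning Q&A overlap.
Sponsor Block starts after Lightning Session ends.
Sponsor Block starts after Lightning Q&A ends.

Breakout Chat & Keynote Presentation, Demo Discussion & Plenary Discussion, Lightning Q&A & Lightning Session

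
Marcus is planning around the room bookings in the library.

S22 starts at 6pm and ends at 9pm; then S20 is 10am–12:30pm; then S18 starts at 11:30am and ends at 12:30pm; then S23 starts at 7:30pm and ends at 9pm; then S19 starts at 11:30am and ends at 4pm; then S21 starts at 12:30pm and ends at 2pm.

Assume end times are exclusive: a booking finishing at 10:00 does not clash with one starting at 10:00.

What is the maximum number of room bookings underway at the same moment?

Sweep the timeline, counting +1 at each start and −1 at each end (ends before starts at a tie):
10am start S20 → 1
11:30am start S18 → 2
11:30am start S19 → 3
12:30pm end S18 → 2
12:30pm end S20 → 1
12:30pm start S21 → 2
2pm end S21 → 1
4pm end S19 → 0
6pm start S22 → 1
7:30pm start S23 → 2
9pm end S22 → 1
9pm end S23 → 0
Peak is 3, at 11:30am (S18, S19, S20).

3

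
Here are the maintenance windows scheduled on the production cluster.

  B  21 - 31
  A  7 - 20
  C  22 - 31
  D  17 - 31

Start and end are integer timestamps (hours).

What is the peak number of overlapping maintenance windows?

Sort all start/end points and keep a running count:
7 start A → 1
17 start D → 2
20 end A → 1
21 start B → 2
22 start C → 3
31 end B → 2
31 end C → 1
31 end D → 0
Peak is 3, at 22 (B, C, D).

3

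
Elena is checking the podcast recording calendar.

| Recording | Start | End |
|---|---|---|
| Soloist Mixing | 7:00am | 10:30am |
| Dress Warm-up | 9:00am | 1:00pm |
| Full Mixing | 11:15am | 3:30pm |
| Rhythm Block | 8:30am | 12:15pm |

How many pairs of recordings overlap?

Two intervals overlap when each starts before the other ends.
Sorted by start: Soloist Mixing, Rhythm Block, Dress Warm-up, Full Mixing.
Rhythm Block starts before Soloist Mixing ends → Soloist Mixing and Rhythm Block overlap.
Dress Warm-up starts before Soloist Mixing ends → Soloist Mixing and Dress Warm-up overlap.
Full Mixing starts after Soloist Mixing ends.
Dress Warm-up starts before Rhythm Block ends → Rhythm Block and Dress Warm-up overlap.
Full Mixing starts before Rhythm Block ends → Rhythm Block and Full Mixing overlap.
Full Mixing starts before Dress Warm-up ends → Dress Warm-up and Full Mixing overlap.
Overlapping pairs: Dress Warm-up & Full Mixing, Dress Warm-up & Rhythm Block, Dress Warm-up & Soloist Mixing, Full Mixing & Rhythm Block, Rhythm Block & Soloist Mixing — 5 in total.

5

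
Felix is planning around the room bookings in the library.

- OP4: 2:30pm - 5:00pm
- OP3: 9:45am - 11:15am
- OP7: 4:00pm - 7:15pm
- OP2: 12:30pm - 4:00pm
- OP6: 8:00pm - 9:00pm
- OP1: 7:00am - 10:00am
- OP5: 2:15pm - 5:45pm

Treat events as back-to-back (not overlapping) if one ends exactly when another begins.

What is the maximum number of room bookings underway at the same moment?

3

Walk through starts and ends in time order (an end at T is processed before a start at T):
7:00am start OP1 → 1
9:45am start OP3 → 2
10:00am end OP1 → 1
11:15am end OP3 → 0
12:30pm start OP2 → 1
2:15pm start OP5 → 2
2:30pm start OP4 → 3
4:00pm end OP2 → 2
4:00pm start OP7 → 3
5:00pm end OP4 → 2
5:45pm end OP5 → 1
7:15pm end OP7 → 0
8:00pm start OP6 → 1
9:00pm end OP6 → 0
Peak is 3, at 2:30pm (OP2, OP4, OP5).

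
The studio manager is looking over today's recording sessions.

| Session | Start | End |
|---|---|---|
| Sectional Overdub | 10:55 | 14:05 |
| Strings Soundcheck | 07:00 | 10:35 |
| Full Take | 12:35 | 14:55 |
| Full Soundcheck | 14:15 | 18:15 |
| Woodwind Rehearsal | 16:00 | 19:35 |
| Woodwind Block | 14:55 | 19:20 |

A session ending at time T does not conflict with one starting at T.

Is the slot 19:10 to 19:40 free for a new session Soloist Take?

No — it overlaps Woodwind Block, Woodwind Rehearsal

Strings Soundcheck: ends 10:35 at or before Soloist Take starts 19:10 → clear.
Sectional Overdub: ends 14:05 at or before Soloist Take starts 19:10 → clear.
Full Take: ends 14:55 at or before Soloist Take starts 19:10 → clear.
Full Soundcheck: ends 18:15 at or before Soloist Take starts 19:10 → clear.
Woodwind Block: starts 14:55 before Soloist Take ends 19:40, and ends 19:20 after Soloist Take starts 19:10 → overlap.
Woodwind Rehearsal: starts 16:00 before Soloist Take ends 19:40, and ends 19:35 after Soloist Take starts 19:10 → overlap.
Soloist Take overlaps Woodwind Rehearsal, Woodwind Block.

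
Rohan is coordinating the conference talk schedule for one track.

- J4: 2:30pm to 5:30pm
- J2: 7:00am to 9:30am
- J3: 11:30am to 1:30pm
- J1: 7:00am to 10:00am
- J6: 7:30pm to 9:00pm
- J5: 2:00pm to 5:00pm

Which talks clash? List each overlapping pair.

J1 & J2, J4 & J5

Sorted by start: J1, J2, J3, J5, J4, J6.
J2 starts before J1 ends → J1 and J2 overlap.
J3 starts after J1 ends, so nothing later overlaps J1 either.
J3 starts after J2 ends, so nothing later overlaps J2 either.
J5 starts after J3 ends, so nothing later overlaps J3 either.
J4 starts before J5 ends → J5 and J4 overlap.
J6 starts after J5 ends.
J6 starts after J4 ends.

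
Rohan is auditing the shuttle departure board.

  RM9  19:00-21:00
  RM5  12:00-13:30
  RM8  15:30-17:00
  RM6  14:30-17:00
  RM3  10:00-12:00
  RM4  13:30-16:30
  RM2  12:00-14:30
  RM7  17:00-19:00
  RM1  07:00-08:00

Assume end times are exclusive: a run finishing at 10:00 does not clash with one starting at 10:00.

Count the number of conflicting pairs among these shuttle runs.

Sorted by start: RM1, RM3, RM2, RM5, RM4, RM6, RM8, RM7, RM9.
RM3 starts after RM1 ends, so RM1 has no further overlaps.
RM2 starts exactly when RM3 ends (back-to-back, no overlap), so RM3 has no further overlaps.
RM5 starts before RM2 ends → RM2 and RM5 overlap.
RM4 starts before RM2 ends → RM2 and RM4 overlap.
RM6 starts exactly when RM2 ends (back-to-back, no overlap), so RM2 has no further overlaps.
RM4 starts exactly when RM5 ends (back-to-back, no overlap), so RM5 has no further overlaps.
RM6 starts before RM4 ends → RM4 and RM6 overlap.
RM8 starts before RM4 ends → RM4 and RM8 overlap.
RM7 starts after RM4 ends, so RM4 has no further overlaps.
RM8 starts before RM6 ends → RM6 and RM8 overlap.
RM7 starts exactly when RM6 ends (back-to-back, no overlap), so RM6 has no further overlaps.
RM7 starts exactly when RM8 ends (back-to-back, no overlap), so RM8 has no further overlaps.
RM9 starts exactly when RM7 ends (back-to-back, no overlap).
Overlapping pairs: RM2 & RM4, RM2 & RM5, RM4 & RM6, RM4 & RM8, RM6 & RM8 — 5 in total.

5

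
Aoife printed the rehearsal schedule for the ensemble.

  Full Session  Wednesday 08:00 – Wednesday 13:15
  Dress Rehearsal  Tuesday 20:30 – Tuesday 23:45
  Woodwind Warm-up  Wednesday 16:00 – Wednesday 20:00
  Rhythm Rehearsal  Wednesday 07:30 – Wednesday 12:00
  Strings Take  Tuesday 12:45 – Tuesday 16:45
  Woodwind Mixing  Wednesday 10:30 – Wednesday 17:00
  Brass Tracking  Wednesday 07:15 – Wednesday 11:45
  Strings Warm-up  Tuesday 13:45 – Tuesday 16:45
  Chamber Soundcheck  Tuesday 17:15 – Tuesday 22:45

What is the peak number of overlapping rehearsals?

Sort all start/end points and keep a running count:
Tuesday 12:45 start Strings Take → 1
Tuesday 13:45 start Strings Warm-up → 2
Tuesday 16:45 end Strings Take → 1
Tuesday 16:45 end Strings Warm-up → 0
Tuesday 17:15 start Chamber Soundcheck → 1
Tuesday 20:30 start Dress Rehearsal → 2
Tuesday 22:45 end Chamber Soundcheck → 1
Tuesday 23:45 end Dress Rehearsal → 0
Wednesday 07:15 start Brass Tracking → 1
Wednesday 07:30 start Rhythm Rehearsal → 2
Wednesday 08:00 start Full Session → 3
Wednesday 10:30 start Woodwind Mixing → 4
Wednesday 11:45 end Brass Tracking → 3
Wednesday 12:00 end Rhythm Rehearsal → 2
Wednesday 13:15 end Full Session → 1
Wednesday 16:00 start Woodwind Warm-up → 2
Wednesday 17:00 end Woodwind Mixing → 1
Wednesday 20:00 end Woodwind Warm-up → 0
Peak is 4, at Wednesday 10:30 (Brass Tracking, Full Session, Rhythm Rehearsal, Woodwind Mixing).

4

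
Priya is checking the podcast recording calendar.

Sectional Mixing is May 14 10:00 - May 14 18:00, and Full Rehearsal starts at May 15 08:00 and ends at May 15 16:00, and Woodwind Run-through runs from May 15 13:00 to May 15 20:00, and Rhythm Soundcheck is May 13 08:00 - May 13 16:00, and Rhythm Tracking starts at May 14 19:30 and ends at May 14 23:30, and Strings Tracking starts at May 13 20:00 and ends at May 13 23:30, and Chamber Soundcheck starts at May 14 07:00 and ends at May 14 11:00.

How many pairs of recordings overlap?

Sorted by start: Rhythm Soundcheck, Strings Tracking, Chamber Soundcheck, Sectional Mixing, Rhythm Tracking, Full Rehearsal, Woodwind Run-through.
Strings Tracking starts after Rhythm Soundcheck ends; Rhythm Soundcheck is clear from here.
Chamber Soundcheck starts after Strings Tracking ends; Strings Tracking is clear from here.
Sectional Mixing starts before Chamber Soundcheck ends → Chamber Soundcheck and Sectional Mixing overlap.
Rhythm Tracking starts after Chamber Soundcheck ends; Chamber Soundcheck is clear from here.
Rhythm Tracking starts after Sectional Mixing ends; Sectional Mixing is clear from here.
Full Rehearsal starts after Rhythm Tracking ends; Rhythm Tracking is clear from here.
Woodwind Run-through starts before Full Rehearsal ends → Full Rehearsal and Woodwind Run-through overlap.
Overlapping pairs: Chamber Soundcheck & Sectional Mixing, Full Rehearsal & Woodwind Run-through — 2 in total.

2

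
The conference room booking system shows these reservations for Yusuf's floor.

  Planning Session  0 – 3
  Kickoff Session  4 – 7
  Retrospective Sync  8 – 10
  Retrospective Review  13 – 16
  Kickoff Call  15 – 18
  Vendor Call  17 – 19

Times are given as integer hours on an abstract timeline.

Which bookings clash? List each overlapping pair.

Sorted by start: Planning Session, Kickoff Session, Retrospective Sync, Retrospective Review, Kickoff Call, Vendor Call.
Kickoff Session starts after Planning Session ends; Planning Session is clear from here.
Retrospective Sync starts after Kickoff Session ends; Kickoff Session is clear from here.
Retrospective Review starts after Retrospective Sync ends; Retrospective Sync is clear from here.
Kickoff Call starts before Retrospective Review ends → Retrospective Review and Kickoff Call overlap.
Vendor Call starts after Retrospective Review ends.
Vendor Call starts before Kickoff Call ends → Kickoff Call and Vendor Call overlap.

Kickoff Call & Retrospective Review, Kickoff Call & Vendor Call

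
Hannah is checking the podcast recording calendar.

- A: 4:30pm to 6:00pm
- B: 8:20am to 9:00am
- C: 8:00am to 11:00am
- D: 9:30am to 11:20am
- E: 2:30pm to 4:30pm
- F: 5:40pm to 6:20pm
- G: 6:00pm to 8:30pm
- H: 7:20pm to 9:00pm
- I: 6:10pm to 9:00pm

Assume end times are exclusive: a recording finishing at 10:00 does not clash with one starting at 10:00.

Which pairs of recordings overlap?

Two intervals overlap when each starts before the other ends.
Sorted by start: C, B, D, E, A, F, G, I, H.
B starts before C ends → C and B overlap.
D starts before C ends → C and D overlap.
E starts after C ends — done with C.
D starts after B ends — done with B.
E starts after D ends — done with D.
A starts exactly when E ends (back-to-back, no overlap) — done with E.
F starts before A ends → A and F overlap.
G starts exactly when A ends (back-to-back, no overlap) — done with A.
G starts before F ends → F and G overlap.
I starts before F ends → F and I overlap.
H starts after F ends.
I starts before G ends → G and I overlap.
H starts before G ends → G and H overlap.
H starts before I ends → I and H overlap.

A & F, B & C, C & D, F & G, F & I, G & H, G & I, H & I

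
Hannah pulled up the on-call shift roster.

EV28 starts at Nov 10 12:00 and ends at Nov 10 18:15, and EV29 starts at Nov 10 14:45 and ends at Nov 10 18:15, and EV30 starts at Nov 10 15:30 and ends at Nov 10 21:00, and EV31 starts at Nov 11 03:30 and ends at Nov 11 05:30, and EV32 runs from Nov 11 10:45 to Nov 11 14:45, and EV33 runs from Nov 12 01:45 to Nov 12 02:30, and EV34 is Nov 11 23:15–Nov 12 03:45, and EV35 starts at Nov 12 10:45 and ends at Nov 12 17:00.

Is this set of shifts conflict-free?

No

Two intervals overlap when each starts before the other ends.
Sorted by start: EV28, EV29, EV30, EV31, EV32, EV34, EV33, EV35.
EV29 starts before EV28 ends → EV28 and EV29 overlap.
That's a conflict, so the schedule is not conflict-free.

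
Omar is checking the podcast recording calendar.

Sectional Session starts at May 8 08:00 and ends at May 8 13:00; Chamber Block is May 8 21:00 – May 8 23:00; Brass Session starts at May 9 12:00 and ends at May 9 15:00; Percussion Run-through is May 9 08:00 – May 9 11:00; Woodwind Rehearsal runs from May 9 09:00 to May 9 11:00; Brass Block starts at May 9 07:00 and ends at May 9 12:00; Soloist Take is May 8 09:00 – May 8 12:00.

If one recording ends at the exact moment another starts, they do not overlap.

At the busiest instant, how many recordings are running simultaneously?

Sort all start/end points and keep a running count:
May 8 08:00 start Sectional Session → 1
May 8 09:00 start Soloist Take → 2
May 8 12:00 end Soloist Take → 1
May 8 13:00 end Sectional Session → 0
May 8 21:00 start Chamber Block → 1
May 8 23:00 end Chamber Block → 0
May 9 07:00 start Brass Block → 1
May 9 08:00 start Percussion Run-through → 2
May 9 09:00 start Woodwind Rehearsal → 3
May 9 11:00 end Percussion Run-through → 2
May 9 11:00 end Woodwind Rehearsal → 1
May 9 12:00 end Brass Block → 0
May 9 12:00 start Brass Session → 1
May 9 15:00 end Brass Session → 0
Peak is 3, at May 9 09:00 (Brass Block, Percussion Run-through, Woodwind Rehearsal).

3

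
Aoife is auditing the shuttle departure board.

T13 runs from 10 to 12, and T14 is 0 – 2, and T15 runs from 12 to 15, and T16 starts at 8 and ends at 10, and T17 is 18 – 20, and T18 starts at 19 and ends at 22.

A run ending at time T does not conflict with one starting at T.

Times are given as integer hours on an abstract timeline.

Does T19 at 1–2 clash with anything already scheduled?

T14: starts 0 before T19 ends 2, and ends 2 after T19 starts 1 → overlap.
T16: starts 8 at or after T19 ends 2 → clear.
T13: starts 10 at or after T19 ends 2 → clear.
T15: starts 12 at or after T19 ends 2 → clear.
T17: starts 18 at or after T19 ends 2 → clear.
T18: starts 19 at or after T19 ends 2 → clear.
T19 overlaps T14.

Yes — it overlaps T14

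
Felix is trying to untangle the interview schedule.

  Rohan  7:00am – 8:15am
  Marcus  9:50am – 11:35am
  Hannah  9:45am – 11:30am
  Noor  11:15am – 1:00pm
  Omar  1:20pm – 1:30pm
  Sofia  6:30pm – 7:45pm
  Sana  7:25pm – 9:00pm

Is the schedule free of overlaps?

Sorted by start: Rohan, Hannah, Marcus, Noor, Omar, Sofia, Sana.
Hannah starts after Rohan ends; Rohan is clear from here.
Marcus starts before Hannah ends → Hannah and Marcus overlap.
That's a conflict, so the schedule is not conflict-free.

No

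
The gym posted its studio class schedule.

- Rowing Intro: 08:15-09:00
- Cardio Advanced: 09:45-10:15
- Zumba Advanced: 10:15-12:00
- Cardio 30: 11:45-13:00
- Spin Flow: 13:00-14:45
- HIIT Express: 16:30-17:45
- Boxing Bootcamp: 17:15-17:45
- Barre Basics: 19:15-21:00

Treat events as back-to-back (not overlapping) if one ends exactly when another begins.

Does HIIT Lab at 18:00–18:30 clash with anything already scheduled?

Rowing Intro: ends 09:00 at or before HIIT Lab starts 18:00 → clear.
Cardio Advanced: ends 10:15 at or before HIIT Lab starts 18:00 → clear.
Zumba Advanced: ends 12:00 at or before HIIT Lab starts 18:00 → clear.
Cardio 30: ends 13:00 at or before HIIT Lab starts 18:00 → clear.
Spin Flow: ends 14:45 at or before HIIT Lab starts 18:00 → clear.
HIIT Express: ends 17:45 at or before HIIT Lab starts 18:00 → clear.
Boxing Bootcamp: ends 17:45 at or before HIIT Lab starts 18:00 → clear.
Barre Basics: starts 19:15 at or after HIIT Lab ends 18:30 → clear.

No — it doesn't clash with anything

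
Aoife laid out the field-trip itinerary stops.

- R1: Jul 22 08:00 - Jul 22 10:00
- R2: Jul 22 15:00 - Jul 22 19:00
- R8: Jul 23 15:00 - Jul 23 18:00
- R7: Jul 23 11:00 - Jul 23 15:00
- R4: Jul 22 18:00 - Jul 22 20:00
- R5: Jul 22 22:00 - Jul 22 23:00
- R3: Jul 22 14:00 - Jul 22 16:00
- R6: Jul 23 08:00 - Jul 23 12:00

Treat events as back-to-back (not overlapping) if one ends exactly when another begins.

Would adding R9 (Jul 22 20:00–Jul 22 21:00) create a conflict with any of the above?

R1: ends Jul 22 10:00 at or before R9 starts Jul 22 20:00 → clear.
R3: ends Jul 22 16:00 at or before R9 starts Jul 22 20:00 → clear.
R2: ends Jul 22 19:00 at or before R9 starts Jul 22 20:00 → clear.
R4: ends Jul 22 20:00 at or before R9 starts Jul 22 20:00 → clear.
R5: starts Jul 22 22:00 at or after R9 ends Jul 22 21:00 → clear.
R6: starts Jul 23 08:00 at or after R9 ends Jul 22 21:00 → clear.
R7: starts Jul 23 11:00 at or after R9 ends Jul 22 21:00 → clear.
R8: starts Jul 23 15:00 at or after R9 ends Jul 22 21:00 → clear.

No — it doesn't clash with anything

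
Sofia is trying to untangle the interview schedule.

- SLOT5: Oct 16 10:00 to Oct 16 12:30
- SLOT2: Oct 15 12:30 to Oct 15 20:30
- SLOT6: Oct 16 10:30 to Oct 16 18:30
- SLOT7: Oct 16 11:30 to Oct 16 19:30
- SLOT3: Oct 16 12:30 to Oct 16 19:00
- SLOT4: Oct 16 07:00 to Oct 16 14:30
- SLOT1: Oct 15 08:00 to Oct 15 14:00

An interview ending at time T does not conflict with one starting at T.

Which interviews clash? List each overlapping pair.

Sorted by start: SLOT1, SLOT2, SLOT4, SLOT5, SLOT6, SLOT7, SLOT3.
SLOT2 starts before SLOT1 ends → SLOT1 and SLOT2 overlap.
SLOT4 starts after SLOT1 ends — done with SLOT1.
SLOT4 starts after SLOT2 ends — done with SLOT2.
SLOT5 starts before SLOT4 ends → SLOT4 and SLOT5 overlap.
SLOT6 starts before SLOT4 ends → SLOT4 and SLOT6 overlap.
SLOT7 starts before SLOT4 ends → SLOT4 and SLOT7 overlap.
SLOT3 starts before SLOT4 ends → SLOT4 and SLOT3 overlap.
SLOT6 starts before SLOT5 ends → SLOT5 and SLOT6 overlap.
SLOT7 starts before SLOT5 ends → SLOT5 and SLOT7 overlap.
SLOT3 starts exactly when SLOT5 ends (back-to-back, no overlap).
SLOT7 starts before SLOT6 ends → SLOT6 and SLOT7 overlap.
SLOT3 starts before SLOT6 ends → SLOT6 and SLOT3 overlap.
SLOT3 starts before SLOT7 ends → SLOT7 and SLOT3 overlap.

SLOT1 & SLOT2, SLOT3 & SLOT4, SLOT3 & SLOT6, SLOT3 & SLOT7, SLOT4 & SLOT5, SLOT4 & SLOT6, SLOT4 & SLOT7, SLOT5 & SLOT6, SLOT5 & SLOT7, SLOT6 & SLOT7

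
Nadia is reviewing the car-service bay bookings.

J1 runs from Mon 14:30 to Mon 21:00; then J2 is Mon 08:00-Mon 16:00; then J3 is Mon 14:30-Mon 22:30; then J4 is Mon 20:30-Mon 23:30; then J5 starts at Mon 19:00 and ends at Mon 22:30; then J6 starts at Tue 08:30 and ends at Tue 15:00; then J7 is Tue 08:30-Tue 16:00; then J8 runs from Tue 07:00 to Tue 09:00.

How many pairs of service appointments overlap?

11

Two intervals overlap when each starts before the other ends.
Sorted by start: J2, J1, J3, J5, J4, J8, J6, J7.
J1 starts before J2 ends → J2 and J1 overlap.
J3 starts before J2 ends → J2 and J3 overlap.
J5 starts after J2 ends, so J2 has no further overlaps.
J3 starts before J1 ends → J1 and J3 overlap.
J5 starts before J1 ends → J1 and J5 overlap.
J4 starts before J1 ends → J1 and J4 overlap.
J8 starts after J1 ends, so J1 has no further overlaps.
J5 starts before J3 ends → J3 and J5 overlap.
J4 starts before J3 ends → J3 and J4 overlap.
J8 starts after J3 ends, so J3 has no further overlaps.
J4 starts before J5 ends → J5 and J4 overlap.
J8 starts after J5 ends, so J5 has no further overlaps.
J8 starts after J4 ends, so J4 has no further overlaps.
J6 starts before J8 ends → J8 and J6 overlap.
J7 starts before J8 ends → J8 and J7 overlap.
J7 starts before J6 ends → J6 and J7 overlap.
Overlapping pairs: J1 & J2, J1 & J3, J1 & J4, J1 & J5, J2 & J3, J3 & J4, J3 & J5, J4 & J5, J6 & J7, J6 & J8, J7 & J8 — 11 in total.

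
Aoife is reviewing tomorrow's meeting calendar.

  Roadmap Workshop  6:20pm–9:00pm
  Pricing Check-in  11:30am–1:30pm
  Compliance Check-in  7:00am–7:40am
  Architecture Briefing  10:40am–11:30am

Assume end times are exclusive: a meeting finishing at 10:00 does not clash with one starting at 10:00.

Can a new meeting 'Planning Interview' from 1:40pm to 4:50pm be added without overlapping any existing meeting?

Yes — the slot is free

Compliance Check-in: ends 7:40am at or before Planning Interview starts 1:40pm → clear.
Architecture Briefing: ends 11:30am at or before Planning Interview starts 1:40pm → clear.
Pricing Check-in: ends 1:30pm at or before Planning Interview starts 1:40pm → clear.
Roadmap Workshop: starts 6:20pm at or after Planning Interview ends 4:50pm → clear.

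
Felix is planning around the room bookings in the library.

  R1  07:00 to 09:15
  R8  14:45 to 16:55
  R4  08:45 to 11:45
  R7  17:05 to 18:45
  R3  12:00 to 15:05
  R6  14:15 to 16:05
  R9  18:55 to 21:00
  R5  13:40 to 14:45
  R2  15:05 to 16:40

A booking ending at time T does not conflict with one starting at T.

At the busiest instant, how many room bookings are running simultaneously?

3

Sort all start/end points and keep a running count:
07:00 start R1 → 1
08:45 start R4 → 2
09:15 end R1 → 1
11:45 end R4 → 0
12:00 start R3 → 1
13:40 start R5 → 2
14:15 start R6 → 3
14:45 end R5 → 2
14:45 start R8 → 3
15:05 end R3 → 2
15:05 start R2 → 3
16:05 end R6 → 2
16:40 end R2 → 1
16:55 end R8 → 0
17:05 start R7 → 1
18:45 end R7 → 0
18:55 start R9 → 1
21:00 end R9 → 0
Peak is 3, at 14:15 (R3, R5, R6).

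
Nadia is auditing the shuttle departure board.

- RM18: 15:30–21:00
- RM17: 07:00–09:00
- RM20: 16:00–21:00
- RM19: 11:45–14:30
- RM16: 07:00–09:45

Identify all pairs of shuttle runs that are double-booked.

RM16 & RM17, RM18 & RM20

Sorted by start: RM16, RM17, RM19, RM18, RM20.
RM17 starts before RM16 ends → RM16 and RM17 overlap.
RM19 starts after RM16 ends — done with RM16.
RM19 starts after RM17 ends — done with RM17.
RM18 starts after RM19 ends — done with RM19.
RM20 starts before RM18 ends → RM18 and RM20 overlap.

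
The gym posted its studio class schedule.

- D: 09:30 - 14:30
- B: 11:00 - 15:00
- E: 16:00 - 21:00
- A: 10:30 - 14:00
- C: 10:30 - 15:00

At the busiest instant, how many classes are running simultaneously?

Walk through starts and ends in time order (an end at T is processed before a start at T):
09:30 start D → 1
10:30 start A → 2
10:30 start C → 3
11:00 start B → 4
14:00 end A → 3
14:30 end D → 2
15:00 end B → 1
15:00 end C → 0
16:00 start E → 1
21:00 end E → 0
Peak is 4, at 11:00 (A, B, C, D).

4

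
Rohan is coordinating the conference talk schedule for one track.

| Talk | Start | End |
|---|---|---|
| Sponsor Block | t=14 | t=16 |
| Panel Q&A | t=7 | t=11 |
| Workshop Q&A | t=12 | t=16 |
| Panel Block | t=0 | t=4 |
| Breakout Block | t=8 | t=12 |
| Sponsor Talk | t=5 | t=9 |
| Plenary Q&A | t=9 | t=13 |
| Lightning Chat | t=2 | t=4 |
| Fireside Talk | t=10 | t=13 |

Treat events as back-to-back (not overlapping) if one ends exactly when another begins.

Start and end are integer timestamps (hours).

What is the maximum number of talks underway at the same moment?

Sweep the timeline, counting +1 at each start and −1 at each end (ends before starts at a tie):
t=0 start Panel Block → 1
t=2 start Lightning Chat → 2
t=4 end Lightning Chat → 1
t=4 end Panel Block → 0
t=5 start Sponsor Talk → 1
t=7 start Panel Q&A → 2
t=8 start Breakout Block → 3
t=9 end Sponsor Talk → 2
t=9 start Plenary Q&A → 3
t=10 start Fireside Talk → 4
t=11 end Panel Q&A → 3
t=12 end Breakout Block → 2
t=12 start Workshop Q&A → 3
t=13 end Fireside Talk → 2
t=13 end Plenary Q&A → 1
t=14 start Sponsor Block → 2
t=16 end Sponsor Block → 1
t=16 end Workshop Q&A → 0
Peak is 4, at t=10 (Breakout Block, Fireside Talk, Panel Q&A, Plenary Q&A).

4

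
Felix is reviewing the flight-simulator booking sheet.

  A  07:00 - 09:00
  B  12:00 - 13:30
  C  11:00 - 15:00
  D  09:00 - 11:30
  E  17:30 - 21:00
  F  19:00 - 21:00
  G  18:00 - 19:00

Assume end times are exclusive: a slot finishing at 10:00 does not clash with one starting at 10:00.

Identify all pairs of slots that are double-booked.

Two intervals overlap when each starts before the other ends.
Sorted by start: A, D, C, B, E, G, F.
D starts exactly when A ends (back-to-back, no overlap) — done with A.
C starts before D ends → D and C overlap.
B starts after D ends — done with D.
B starts before C ends → C and B overlap.
E starts after C ends — done with C.
E starts after B ends — done with B.
G starts before E ends → E and G overlap.
F starts before E ends → E and F overlap.
F starts exactly when G ends (back-to-back, no overlap).

B & C, C & D, E & F, E & G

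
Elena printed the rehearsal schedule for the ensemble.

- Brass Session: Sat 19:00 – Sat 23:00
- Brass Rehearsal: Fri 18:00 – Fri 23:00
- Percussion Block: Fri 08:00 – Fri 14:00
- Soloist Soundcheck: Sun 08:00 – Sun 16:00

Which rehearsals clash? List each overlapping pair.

Sorted by start: Percussion Block, Brass Rehearsal, Brass Session, Soloist Soundcheck.
Brass Rehearsal starts after Percussion Block ends; Percussion Block is clear from here.
Brass Session starts after Brass Rehearsal ends; Brass Rehearsal is clear from here.
Soloist Soundcheck starts after Brass Session ends.

no conflicts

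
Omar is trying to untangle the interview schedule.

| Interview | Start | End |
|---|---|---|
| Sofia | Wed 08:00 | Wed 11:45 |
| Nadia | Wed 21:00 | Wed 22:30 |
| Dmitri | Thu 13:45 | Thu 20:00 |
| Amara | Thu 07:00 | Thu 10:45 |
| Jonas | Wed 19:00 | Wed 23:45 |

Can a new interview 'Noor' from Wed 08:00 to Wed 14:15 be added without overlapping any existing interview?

Sofia: starts Wed 08:00 before Noor ends Wed 14:15, and ends Wed 11:45 after Noor starts Wed 08:00 → overlap.
Jonas: starts Wed 19:00 at or after Noor ends Wed 14:15 → clear.
Nadia: starts Wed 21:00 at or after Noor ends Wed 14:15 → clear.
Amara: starts Thu 07:00 at or after Noor ends Wed 14:15 → clear.
Dmitri: starts Thu 13:45 at or after Noor ends Wed 14:15 → clear.
Noor overlaps Sofia.

No — it overlaps Sofia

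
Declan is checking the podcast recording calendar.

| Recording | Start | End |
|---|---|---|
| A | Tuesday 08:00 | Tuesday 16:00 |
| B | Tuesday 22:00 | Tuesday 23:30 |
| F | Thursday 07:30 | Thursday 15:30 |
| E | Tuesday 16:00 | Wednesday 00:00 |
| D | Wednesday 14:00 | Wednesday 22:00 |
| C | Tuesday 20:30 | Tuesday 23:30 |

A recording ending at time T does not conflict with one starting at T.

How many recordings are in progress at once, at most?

Walk through starts and ends in time order (an end at T is processed before a start at T):
Tuesday 08:00 start A → 1
Tuesday 16:00 end A → 0
Tuesday 16:00 start E → 1
Tuesday 20:30 start C → 2
Tuesday 22:00 start B → 3
Tuesday 23:30 end B → 2
Tuesday 23:30 end C → 1
Wednesday 00:00 end E → 0
Wednesday 14:00 start D → 1
Wednesday 22:00 end D → 0
Thursday 07:30 start F → 1
Thursday 15:30 end F → 0
Peak is 3, at Tuesday 22:00 (B, C, E).

3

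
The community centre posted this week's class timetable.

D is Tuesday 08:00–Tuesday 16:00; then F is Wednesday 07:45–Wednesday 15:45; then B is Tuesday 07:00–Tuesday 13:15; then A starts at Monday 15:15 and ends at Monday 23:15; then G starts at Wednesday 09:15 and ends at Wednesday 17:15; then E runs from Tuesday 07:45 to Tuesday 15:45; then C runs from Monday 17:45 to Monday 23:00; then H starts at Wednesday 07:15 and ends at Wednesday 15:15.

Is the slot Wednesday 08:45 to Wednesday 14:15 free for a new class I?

A: ends Monday 23:15 at or before I starts Wednesday 08:45 → clear.
C: ends Monday 23:00 at or before I starts Wednesday 08:45 → clear.
B: ends Tuesday 13:15 at or before I starts Wednesday 08:45 → clear.
E: ends Tuesday 15:45 at or before I starts Wednesday 08:45 → clear.
D: ends Tuesday 16:00 at or before I starts Wednesday 08:45 → clear.
H: starts Wednesday 07:15 before I ends Wednesday 14:15, and ends Wednesday 15:15 after I starts Wednesday 08:45 → overlap.
F: starts Wednesday 07:45 before I ends Wednesday 14:15, and ends Wednesday 15:45 after I starts Wednesday 08:45 → overlap.
G: starts Wednesday 09:15 before I ends Wednesday 14:15, and ends Wednesday 17:15 after I starts Wednesday 08:45 → overlap.
I overlaps F, G, H.

No — it overlaps F, G, H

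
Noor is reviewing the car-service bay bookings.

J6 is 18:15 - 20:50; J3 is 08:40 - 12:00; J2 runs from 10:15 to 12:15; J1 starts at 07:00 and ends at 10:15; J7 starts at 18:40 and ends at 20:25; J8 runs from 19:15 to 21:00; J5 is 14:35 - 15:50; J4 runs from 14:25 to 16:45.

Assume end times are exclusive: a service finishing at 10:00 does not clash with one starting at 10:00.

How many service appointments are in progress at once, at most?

3

Sweep the timeline, counting +1 at each start and −1 at each end (ends before starts at a tie):
07:00 start J1 → 1
08:40 start J3 → 2
10:15 end J1 → 1
10:15 start J2 → 2
12:00 end J3 → 1
12:15 end J2 → 0
14:25 start J4 → 1
14:35 start J5 → 2
15:50 end J5 → 1
16:45 end J4 → 0
18:15 start J6 → 1
18:40 start J7 → 2
19:15 start J8 → 3
20:25 end J7 → 2
20:50 end J6 → 1
21:00 end J8 → 0
Peak is 3, at 19:15 (J6, J7, J8).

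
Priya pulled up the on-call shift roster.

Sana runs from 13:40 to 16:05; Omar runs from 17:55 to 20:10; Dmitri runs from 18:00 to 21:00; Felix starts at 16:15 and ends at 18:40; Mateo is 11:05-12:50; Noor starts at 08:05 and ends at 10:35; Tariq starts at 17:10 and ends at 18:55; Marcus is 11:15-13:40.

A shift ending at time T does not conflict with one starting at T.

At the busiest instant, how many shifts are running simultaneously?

4

Sort all start/end points and keep a running count:
08:05 start Noor → 1
10:35 end Noor → 0
11:05 start Mateo → 1
11:15 start Marcus → 2
12:50 end Mateo → 1
13:40 end Marcus → 0
13:40 start Sana → 1
16:05 end Sana → 0
16:15 start Felix → 1
17:10 start Tariq → 2
17:55 start Omar → 3
18:00 start Dmitri → 4
18:40 end Felix → 3
18:55 end Tariq → 2
20:10 end Omar → 1
21:00 end Dmitri → 0
Peak is 4, at 18:00 (Dmitri, Felix, Omar, Tariq).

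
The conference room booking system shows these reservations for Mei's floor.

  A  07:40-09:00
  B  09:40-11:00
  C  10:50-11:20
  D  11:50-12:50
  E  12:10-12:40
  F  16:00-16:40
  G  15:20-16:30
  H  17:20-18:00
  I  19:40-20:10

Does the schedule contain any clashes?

Yes

Two intervals overlap when each starts before the other ends.
Sorted by start: A, B, C, D, E, G, F, H, I.
B starts after A ends — done with A.
C starts before B ends → B and C overlap.
That's a conflict, so the schedule is not conflict-free.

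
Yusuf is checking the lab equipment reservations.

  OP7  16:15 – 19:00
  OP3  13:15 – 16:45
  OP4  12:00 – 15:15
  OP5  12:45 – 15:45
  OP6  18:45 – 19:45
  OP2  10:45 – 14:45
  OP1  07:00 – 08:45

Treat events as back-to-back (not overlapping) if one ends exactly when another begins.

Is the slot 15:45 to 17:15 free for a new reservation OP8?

OP1: ends 08:45 at or before OP8 starts 15:45 → clear.
OP2: ends 14:45 at or before OP8 starts 15:45 → clear.
OP4: ends 15:15 at or before OP8 starts 15:45 → clear.
OP5: ends 15:45 at or before OP8 starts 15:45 → clear.
OP3: starts 13:15 before OP8 ends 17:15, and ends 16:45 after OP8 starts 15:45 → overlap.
OP7: starts 16:15 before OP8 ends 17:15, and ends 19:00 after OP8 starts 15:45 → overlap.
OP6: starts 18:45 at or after OP8 ends 17:15 → clear.
OP8 overlaps OP3, OP7.

No — it overlaps OP3, OP7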